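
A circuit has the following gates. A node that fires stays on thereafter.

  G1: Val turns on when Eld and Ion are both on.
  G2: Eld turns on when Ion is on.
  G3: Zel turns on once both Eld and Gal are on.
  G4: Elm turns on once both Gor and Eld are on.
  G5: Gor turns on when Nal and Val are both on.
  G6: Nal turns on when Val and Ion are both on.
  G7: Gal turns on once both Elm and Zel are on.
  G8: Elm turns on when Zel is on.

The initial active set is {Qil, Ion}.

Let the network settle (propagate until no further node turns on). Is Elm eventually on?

G2: Ion on → Eld on.
Eld and Ion are on, so Val turns on (G1).
Val and Ion are on, so Nal turns on (G6).
G5: Nal and Val on → Gor on.
G4: Gor and Eld on → Elm on.

Yes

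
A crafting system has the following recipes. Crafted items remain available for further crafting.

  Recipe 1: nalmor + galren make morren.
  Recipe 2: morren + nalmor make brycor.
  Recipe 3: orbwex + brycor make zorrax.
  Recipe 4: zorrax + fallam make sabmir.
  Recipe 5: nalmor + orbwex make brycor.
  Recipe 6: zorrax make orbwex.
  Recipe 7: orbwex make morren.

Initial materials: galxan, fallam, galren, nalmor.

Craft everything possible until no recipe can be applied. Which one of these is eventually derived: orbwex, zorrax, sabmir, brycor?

nalmor + galren → morren (Recipe 1).
Using Recipe 2, morren and nalmor make brycor.
orbwex would need zorrax (Recipe 6), but zorrax is never obtained. zorrax would need orbwex and brycor (Recipe 3), but orbwex is never obtained. sabmir would need zorrax and fallam (Recipe 4), but zorrax is never obtained.

brycor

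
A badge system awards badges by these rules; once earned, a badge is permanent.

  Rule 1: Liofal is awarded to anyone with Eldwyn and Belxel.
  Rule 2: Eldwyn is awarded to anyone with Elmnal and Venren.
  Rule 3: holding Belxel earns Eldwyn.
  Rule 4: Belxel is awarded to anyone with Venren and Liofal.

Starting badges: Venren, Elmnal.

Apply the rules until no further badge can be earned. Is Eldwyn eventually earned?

Yes

With Elmnal and Venren, Eldwyn is earned (Rule 2).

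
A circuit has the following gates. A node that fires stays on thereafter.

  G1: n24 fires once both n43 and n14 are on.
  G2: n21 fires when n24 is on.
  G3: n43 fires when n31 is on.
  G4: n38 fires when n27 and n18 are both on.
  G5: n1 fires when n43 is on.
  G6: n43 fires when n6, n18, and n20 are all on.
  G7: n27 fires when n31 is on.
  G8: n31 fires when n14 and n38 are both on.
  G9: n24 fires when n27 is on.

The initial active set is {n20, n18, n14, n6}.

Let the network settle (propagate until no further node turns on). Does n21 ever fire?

Yes

G6: n6, n18, and n20 on → n43 on.
G1: n43 and n14 on → n24 on.
G2: n24 on → n21 on.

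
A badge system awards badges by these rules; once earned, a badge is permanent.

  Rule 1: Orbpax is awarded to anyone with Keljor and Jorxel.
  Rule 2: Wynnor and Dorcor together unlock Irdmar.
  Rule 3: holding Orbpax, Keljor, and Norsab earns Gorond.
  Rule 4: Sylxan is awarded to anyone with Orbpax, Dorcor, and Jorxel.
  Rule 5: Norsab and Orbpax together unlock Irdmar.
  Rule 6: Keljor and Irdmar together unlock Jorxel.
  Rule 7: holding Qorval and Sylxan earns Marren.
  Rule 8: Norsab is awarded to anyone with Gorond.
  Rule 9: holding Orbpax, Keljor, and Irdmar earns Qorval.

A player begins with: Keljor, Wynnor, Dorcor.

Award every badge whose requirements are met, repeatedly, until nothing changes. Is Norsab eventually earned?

No

Norsab would need Gorond (Rule 8), but Gorond is never earned.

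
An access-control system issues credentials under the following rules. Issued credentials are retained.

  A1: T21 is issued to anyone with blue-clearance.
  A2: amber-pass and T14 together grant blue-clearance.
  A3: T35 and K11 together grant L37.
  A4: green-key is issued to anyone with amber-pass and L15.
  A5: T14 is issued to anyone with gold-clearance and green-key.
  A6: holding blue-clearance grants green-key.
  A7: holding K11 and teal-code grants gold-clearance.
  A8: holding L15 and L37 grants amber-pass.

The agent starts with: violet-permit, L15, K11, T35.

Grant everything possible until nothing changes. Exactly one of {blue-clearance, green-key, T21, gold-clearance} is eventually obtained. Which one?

green-key

Holding T35 and K11 grants L37 (A3).
Holding L15 and L37 grants amber-pass (A8).
Holding amber-pass and L15 grants green-key (A4).
gold-clearance would need K11 and teal-code (A7), but teal-code is never granted. blue-clearance would need amber-pass and T14 (A2), but T14 is never granted. T21 would need blue-clearance (A1), but blue-clearance is never granted.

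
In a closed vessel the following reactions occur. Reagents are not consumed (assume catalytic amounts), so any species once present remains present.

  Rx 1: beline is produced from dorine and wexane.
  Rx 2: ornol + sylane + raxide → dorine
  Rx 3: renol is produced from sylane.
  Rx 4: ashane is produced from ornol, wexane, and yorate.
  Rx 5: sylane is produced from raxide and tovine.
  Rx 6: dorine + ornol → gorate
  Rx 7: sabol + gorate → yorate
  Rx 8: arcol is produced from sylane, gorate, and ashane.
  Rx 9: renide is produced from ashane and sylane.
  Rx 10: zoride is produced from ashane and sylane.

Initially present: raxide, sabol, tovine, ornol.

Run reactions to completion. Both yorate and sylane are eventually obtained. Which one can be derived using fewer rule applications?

sylane: raxide and tovine present → sylane forms (Rx 5). [1 rule application]
yorate: raxide and tovine present → sylane forms (Rx 5). ornol, sylane, and raxide present → dorine forms (Rx 2). dorine and ornol present → gorate forms (Rx 6). sabol and gorate present → yorate forms (Rx 7). [4 rule applications]
sylane needs fewer.

sylane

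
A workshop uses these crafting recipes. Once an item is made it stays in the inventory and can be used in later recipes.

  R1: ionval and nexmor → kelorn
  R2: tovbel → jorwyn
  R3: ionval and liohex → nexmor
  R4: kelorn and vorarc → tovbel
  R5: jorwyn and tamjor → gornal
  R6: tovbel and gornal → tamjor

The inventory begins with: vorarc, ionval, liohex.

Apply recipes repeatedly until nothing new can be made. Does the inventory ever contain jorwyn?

Yes

ionval and liohex → nexmor (R3).
Using R1, ionval and nexmor make kelorn.
Using R4, kelorn and vorarc make tovbel.
Using R2, tovbel makes jorwyn.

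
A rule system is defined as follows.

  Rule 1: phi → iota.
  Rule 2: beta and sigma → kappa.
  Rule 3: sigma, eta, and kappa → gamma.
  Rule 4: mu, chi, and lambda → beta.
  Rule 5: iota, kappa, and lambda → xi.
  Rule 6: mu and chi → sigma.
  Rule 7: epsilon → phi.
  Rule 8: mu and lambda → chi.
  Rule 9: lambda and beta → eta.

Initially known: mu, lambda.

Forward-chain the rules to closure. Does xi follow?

No

xi would need iota, kappa, and lambda (Rule 5), but iota is never established.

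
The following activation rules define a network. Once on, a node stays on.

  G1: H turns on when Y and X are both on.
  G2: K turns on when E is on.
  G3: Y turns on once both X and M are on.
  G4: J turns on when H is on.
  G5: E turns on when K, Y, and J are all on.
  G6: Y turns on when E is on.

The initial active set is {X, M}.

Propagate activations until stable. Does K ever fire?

No

K would need E (G2), but E never turns on.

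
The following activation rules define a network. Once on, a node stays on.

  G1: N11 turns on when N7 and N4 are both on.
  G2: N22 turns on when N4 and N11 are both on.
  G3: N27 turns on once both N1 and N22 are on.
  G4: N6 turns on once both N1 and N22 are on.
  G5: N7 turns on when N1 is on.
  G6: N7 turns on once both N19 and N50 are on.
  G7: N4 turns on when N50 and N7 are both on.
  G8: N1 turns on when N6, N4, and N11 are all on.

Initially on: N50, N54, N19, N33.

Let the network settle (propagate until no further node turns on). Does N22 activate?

N19 and N50 are on, so N7 turns on (G6).
G7: N50 and N7 on → N4 on.
G1: N7 and N4 on → N11 on.
N4 and N11 are on, so N22 turns on (G2).

Yes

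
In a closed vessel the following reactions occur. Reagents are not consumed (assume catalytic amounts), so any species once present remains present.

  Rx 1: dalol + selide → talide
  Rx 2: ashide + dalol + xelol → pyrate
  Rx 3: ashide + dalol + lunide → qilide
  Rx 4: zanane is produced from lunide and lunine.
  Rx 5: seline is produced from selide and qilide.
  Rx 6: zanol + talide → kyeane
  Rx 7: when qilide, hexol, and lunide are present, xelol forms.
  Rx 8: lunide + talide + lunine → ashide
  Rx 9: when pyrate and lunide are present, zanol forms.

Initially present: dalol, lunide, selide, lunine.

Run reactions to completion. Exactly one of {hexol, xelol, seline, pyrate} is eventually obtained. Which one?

seline

dalol and selide present → talide forms (Rx 1).
lunide, talide, and lunine present → ashide forms (Rx 8).
ashide, dalol, and lunide present → qilide forms (Rx 3).
selide and qilide present → seline forms (Rx 5).
No rule produces hexol, and it is not given. xelol would need qilide, hexol, and lunide (Rx 7), but hexol never forms. pyrate would need ashide, dalol, and xelol (Rx 2), but xelol never forms.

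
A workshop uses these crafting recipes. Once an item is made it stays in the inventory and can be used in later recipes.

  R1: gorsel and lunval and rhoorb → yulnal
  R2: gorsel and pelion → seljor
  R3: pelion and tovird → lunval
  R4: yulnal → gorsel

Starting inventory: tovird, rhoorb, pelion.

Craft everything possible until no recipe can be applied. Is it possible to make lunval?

pelion and tovird → lunval (R3).

Yes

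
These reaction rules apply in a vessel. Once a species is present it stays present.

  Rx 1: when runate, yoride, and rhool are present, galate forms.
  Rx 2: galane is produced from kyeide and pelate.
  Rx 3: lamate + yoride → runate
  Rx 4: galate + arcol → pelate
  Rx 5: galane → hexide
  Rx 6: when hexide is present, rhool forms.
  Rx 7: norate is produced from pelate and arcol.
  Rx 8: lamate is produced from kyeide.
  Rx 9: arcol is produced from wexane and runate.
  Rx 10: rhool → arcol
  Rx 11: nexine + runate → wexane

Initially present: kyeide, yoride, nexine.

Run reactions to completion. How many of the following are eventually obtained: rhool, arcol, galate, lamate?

kyeide present → lamate forms (Rx 8).
lamate and yoride present → runate forms (Rx 3).
nexine and runate present → wexane forms (Rx 11).
wexane and runate present → arcol forms (Rx 9).
rhool would need hexide (Rx 6), but hexide never forms.
arcol: reached.
galate would need runate, yoride, and rhool (Rx 1), but rhool never forms.
lamate: reached.
Reached: arcol and lamate — 2 of the 4.

2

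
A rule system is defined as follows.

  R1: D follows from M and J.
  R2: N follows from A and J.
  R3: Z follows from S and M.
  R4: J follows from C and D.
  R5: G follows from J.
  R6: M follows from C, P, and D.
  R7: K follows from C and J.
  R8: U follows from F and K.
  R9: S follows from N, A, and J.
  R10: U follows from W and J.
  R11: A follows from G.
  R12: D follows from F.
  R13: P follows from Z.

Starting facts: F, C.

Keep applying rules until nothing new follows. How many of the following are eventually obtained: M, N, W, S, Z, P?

2

F holds, so D follows (R12).
From C and D, R4 gives J.
J holds, so G follows (R5).
G holds, so A follows (R11).
A and J hold, so N follows (R2).
From N, A, and J, R9 gives S.
M would need C, P, and D (R6), but P is never established.
N: reached.
No rule produces W, and it is not given.
S: reached.
Z would need S and M (R3), but M is never established.
P would need Z (R13), but Z is never established.
Reached: N and S — 2 of the 6.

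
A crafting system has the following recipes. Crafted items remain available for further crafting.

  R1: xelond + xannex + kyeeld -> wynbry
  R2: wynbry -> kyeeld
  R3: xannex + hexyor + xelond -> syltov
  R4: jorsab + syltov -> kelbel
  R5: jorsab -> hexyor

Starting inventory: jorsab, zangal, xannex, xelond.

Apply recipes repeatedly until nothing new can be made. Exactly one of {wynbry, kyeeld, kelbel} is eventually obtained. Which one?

kelbel

jorsab -> hexyor (R5).
Using R3, xannex, hexyor, and xelond make syltov.
Using R4, jorsab and syltov make kelbel.
wynbry would need xelond, xannex, and kyeeld (R1), but kyeeld is never obtained. kyeeld would need wynbry (R2), but wynbry is never obtained.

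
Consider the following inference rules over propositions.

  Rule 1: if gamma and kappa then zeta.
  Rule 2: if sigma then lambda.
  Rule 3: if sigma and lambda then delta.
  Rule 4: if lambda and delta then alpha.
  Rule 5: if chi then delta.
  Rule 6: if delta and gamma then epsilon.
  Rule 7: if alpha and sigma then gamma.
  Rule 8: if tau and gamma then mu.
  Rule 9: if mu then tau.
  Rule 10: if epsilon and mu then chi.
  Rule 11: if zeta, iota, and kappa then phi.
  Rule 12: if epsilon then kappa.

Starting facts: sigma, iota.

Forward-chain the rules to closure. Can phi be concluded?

sigma holds, so lambda follows (Rule 2).
sigma and lambda hold, so delta follows (Rule 3).
From lambda and delta, Rule 4 gives alpha.
From alpha and sigma, Rule 7 gives gamma.
From delta and gamma, Rule 6 gives epsilon.
epsilon holds, so kappa follows (Rule 12).
gamma and kappa hold, so zeta follows (Rule 1).
From zeta, iota, and kappa, Rule 11 gives phi.

Yes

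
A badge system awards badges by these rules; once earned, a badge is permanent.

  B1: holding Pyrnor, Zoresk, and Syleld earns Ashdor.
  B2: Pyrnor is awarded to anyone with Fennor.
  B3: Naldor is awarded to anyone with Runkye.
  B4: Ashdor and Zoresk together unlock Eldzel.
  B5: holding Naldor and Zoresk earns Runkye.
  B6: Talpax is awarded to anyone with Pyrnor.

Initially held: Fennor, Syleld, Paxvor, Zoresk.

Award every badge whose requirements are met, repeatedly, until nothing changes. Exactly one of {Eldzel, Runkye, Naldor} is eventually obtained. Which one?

Eldzel

With Fennor, Pyrnor is earned (B2).
With Pyrnor, Zoresk, and Syleld, Ashdor is earned (B1).
With Ashdor and Zoresk, Eldzel is earned (B4).
Runkye would need Naldor and Zoresk (B5), but Naldor is never earned. Naldor would need Runkye (B3), but Runkye is never earned.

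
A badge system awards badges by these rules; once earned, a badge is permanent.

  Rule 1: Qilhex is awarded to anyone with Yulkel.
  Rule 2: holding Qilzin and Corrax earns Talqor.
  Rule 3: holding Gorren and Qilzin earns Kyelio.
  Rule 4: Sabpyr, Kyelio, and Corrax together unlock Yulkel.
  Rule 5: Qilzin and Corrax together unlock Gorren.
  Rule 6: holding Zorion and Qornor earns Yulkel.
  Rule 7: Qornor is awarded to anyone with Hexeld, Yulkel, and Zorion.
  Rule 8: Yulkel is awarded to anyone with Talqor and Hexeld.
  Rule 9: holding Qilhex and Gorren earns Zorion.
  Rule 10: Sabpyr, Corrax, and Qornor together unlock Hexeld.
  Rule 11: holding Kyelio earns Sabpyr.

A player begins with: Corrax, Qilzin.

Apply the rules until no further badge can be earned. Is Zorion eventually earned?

With Qilzin and Corrax, Gorren is earned (Rule 5).
With Gorren and Qilzin, Kyelio is earned (Rule 3).
With Kyelio, Sabpyr is earned (Rule 11).
With Sabpyr, Kyelio, and Corrax, Yulkel is earned (Rule 4).
With Yulkel, Qilhex is earned (Rule 1).
With Qilhex and Gorren, Zorion is earned (Rule 9).

Yes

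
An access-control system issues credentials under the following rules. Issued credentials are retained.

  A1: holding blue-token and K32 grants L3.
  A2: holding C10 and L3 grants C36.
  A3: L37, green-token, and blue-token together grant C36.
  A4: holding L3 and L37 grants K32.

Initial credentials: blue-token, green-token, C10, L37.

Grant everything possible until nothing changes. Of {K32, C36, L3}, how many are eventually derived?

1

Holding L37, green-token, and blue-token grants C36 (A3).
K32 would need L3 and L37 (A4), but L3 is never granted.
C36: reached.
L3 would need blue-token and K32 (A1), but K32 is never granted.
Reached: C36 — 1 of the 3.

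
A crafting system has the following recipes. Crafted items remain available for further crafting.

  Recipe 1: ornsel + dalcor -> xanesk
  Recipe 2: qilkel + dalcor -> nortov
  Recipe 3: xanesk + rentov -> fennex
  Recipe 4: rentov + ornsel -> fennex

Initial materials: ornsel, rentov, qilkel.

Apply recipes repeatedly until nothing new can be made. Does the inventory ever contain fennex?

Yes

Using Recipe 4, rentov and ornsel make fennex.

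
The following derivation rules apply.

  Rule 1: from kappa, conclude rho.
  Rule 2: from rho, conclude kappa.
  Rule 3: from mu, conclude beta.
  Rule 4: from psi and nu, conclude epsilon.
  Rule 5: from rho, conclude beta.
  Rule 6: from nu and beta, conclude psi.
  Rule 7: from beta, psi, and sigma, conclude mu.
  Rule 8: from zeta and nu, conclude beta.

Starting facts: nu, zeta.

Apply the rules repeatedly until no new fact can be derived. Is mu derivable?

mu would need beta, psi, and sigma (Rule 7), but sigma is never established.

No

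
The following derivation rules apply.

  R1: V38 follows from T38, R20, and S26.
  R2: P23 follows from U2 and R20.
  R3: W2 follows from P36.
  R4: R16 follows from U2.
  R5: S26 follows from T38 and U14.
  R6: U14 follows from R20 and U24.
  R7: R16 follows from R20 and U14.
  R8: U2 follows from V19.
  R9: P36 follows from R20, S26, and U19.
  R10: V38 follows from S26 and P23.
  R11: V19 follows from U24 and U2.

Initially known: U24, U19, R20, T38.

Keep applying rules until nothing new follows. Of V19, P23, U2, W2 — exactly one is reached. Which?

R20 and U24 hold, so U14 follows (R6).
T38 and U14 hold, so S26 follows (R5).
R20, S26, and U19 hold, so P36 follows (R9).
From P36, R3 gives W2.
P23 would need U2 and R20 (R2), but U2 is never established. V19 would need U24 and U2 (R11), but U2 is never established. U2 would need V19 (R8), but V19 is never established.

W2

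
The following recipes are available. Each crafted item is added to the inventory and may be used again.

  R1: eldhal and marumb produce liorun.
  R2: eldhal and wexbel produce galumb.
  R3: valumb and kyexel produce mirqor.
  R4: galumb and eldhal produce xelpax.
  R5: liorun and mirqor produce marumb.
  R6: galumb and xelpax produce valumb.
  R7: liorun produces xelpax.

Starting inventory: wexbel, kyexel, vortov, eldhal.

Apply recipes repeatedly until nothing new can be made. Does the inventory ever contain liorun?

liorun would need eldhal and marumb (R1), but marumb is never obtained.

No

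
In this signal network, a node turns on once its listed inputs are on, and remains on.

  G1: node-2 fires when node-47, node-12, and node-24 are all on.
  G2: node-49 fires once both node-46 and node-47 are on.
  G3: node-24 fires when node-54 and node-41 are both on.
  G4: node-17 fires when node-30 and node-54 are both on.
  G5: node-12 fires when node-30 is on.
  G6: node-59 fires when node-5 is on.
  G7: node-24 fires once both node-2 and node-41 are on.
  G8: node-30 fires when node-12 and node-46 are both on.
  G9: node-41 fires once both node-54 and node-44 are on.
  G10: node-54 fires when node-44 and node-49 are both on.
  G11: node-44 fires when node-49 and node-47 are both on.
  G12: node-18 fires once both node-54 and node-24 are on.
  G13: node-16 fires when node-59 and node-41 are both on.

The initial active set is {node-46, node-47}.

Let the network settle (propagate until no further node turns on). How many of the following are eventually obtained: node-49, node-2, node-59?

1

node-46 and node-47 are on, so node-49 fires (G2).
node-49: reached.
node-2 would need node-47, node-12, and node-24 (G1), but node-12 never turns on.
node-59 would need node-5 (G6), but node-5 never turns on.
Reached: node-49 — 1 of the 3.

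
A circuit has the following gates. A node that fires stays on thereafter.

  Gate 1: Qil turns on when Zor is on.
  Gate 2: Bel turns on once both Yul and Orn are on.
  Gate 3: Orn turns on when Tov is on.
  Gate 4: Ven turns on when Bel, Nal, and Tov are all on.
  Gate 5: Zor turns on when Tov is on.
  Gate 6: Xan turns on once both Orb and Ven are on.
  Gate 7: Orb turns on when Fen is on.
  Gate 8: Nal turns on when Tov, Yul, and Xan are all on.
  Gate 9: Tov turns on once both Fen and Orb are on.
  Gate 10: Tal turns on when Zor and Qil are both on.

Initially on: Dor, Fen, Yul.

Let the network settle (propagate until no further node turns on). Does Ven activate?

Ven would need Bel, Nal, and Tov (Gate 4), but Nal never turns on.

No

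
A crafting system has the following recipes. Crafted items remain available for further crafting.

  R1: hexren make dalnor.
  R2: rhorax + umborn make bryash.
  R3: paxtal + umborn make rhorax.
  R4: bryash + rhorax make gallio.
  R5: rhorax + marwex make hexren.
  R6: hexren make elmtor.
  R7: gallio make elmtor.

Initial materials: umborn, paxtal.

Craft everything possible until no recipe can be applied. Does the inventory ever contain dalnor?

dalnor would need hexren (R1), but hexren is never obtained.

No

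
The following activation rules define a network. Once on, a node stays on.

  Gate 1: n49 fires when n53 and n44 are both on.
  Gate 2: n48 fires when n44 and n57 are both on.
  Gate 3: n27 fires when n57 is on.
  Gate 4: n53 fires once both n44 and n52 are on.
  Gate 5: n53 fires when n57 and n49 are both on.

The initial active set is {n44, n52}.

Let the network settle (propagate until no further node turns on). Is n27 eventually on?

n27 would need n57 (Gate 3), but n57 never turns on.

No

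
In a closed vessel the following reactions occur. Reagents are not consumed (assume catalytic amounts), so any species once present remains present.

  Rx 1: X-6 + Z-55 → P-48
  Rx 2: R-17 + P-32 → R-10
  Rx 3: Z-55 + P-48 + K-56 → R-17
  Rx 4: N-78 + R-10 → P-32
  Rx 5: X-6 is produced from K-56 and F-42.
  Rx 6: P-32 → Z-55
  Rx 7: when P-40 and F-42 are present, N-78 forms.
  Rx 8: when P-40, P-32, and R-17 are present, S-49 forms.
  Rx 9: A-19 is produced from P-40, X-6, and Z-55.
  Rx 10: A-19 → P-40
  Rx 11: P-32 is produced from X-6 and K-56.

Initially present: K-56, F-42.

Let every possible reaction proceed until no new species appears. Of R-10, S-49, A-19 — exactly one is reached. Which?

K-56 and F-42 present → X-6 forms (Rx 5).
X-6 and K-56 present → P-32 forms (Rx 11).
P-32 present → Z-55 forms (Rx 6).
X-6 and Z-55 present → P-48 forms (Rx 1).
Z-55, P-48, and K-56 present → R-17 forms (Rx 3).
R-17 and P-32 present → R-10 forms (Rx 2).
S-49 would need P-40, P-32, and R-17 (Rx 8), but P-40 never forms. A-19 would need P-40, X-6, and Z-55 (Rx 9), but P-40 never forms.

R-10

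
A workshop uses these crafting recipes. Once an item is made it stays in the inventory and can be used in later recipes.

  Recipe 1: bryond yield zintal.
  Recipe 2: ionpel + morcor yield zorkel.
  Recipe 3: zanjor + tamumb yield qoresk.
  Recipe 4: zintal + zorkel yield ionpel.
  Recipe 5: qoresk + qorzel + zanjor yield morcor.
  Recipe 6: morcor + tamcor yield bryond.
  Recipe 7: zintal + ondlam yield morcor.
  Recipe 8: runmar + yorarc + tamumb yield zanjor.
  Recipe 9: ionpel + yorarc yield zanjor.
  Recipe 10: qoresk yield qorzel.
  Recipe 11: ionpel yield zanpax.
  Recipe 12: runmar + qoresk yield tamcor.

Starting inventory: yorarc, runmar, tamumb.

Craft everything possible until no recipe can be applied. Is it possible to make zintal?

runmar + yorarc + tamumb → zanjor (Recipe 8).
zanjor + tamumb → qoresk (Recipe 3).
runmar + qoresk → tamcor (Recipe 12).
Using Recipe 10, qoresk makes qorzel.
Using Recipe 5, qoresk, qorzel, and zanjor make morcor.
morcor + tamcor → bryond (Recipe 6).
bryond → zintal (Recipe 1).

Yes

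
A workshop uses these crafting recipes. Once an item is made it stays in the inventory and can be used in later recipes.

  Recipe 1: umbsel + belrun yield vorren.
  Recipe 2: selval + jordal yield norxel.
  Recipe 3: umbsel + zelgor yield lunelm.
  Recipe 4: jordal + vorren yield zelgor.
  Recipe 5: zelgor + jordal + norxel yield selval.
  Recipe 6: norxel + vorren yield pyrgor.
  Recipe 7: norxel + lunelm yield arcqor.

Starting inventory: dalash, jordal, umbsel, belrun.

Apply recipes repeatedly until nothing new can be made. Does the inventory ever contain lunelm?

umbsel + belrun → vorren (Recipe 1).
Using Recipe 4, jordal and vorren make zelgor.
umbsel + zelgor → lunelm (Recipe 3).

Yes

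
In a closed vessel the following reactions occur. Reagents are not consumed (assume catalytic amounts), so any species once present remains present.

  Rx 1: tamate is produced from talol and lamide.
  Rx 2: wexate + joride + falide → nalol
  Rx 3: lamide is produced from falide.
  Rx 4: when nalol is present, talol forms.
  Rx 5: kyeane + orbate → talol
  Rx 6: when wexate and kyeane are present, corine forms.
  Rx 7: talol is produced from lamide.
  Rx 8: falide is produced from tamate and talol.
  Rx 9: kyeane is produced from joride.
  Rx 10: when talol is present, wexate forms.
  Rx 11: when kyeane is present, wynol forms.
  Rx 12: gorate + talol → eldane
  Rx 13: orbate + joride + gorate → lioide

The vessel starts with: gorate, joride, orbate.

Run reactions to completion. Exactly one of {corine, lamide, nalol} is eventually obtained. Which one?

joride present → kyeane forms (Rx 9).
kyeane and orbate present → talol forms (Rx 5).
talol present → wexate forms (Rx 10).
wexate and kyeane present → corine forms (Rx 6).
nalol would need wexate, joride, and falide (Rx 2), but falide never forms. lamide would need falide (Rx 3), but falide never forms.

corine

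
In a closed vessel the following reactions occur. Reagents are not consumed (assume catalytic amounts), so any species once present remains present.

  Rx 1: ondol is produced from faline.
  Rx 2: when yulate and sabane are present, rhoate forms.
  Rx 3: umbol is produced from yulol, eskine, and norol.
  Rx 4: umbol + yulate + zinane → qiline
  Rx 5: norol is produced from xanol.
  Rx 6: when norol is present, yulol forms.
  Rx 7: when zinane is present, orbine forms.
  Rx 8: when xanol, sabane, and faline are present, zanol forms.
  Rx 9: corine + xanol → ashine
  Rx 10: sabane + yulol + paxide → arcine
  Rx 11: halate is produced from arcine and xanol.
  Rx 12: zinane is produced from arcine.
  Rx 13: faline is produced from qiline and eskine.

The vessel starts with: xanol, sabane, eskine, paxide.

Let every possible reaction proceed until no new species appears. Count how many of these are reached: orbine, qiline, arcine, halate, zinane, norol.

xanol present → norol forms (Rx 5).
norol present → yulol forms (Rx 6).
sabane, yulol, and paxide present → arcine forms (Rx 10).
arcine and xanol present → halate forms (Rx 11).
arcine present → zinane forms (Rx 12).
zinane present → orbine forms (Rx 7).
orbine: reached.
qiline would need umbol, yulate, and zinane (Rx 4), but yulate never forms.
arcine: reached.
halate: reached.
zinane: reached.
norol: reached.
Reached: orbine, arcine, halate, zinane, and norol — 5 of the 6.

5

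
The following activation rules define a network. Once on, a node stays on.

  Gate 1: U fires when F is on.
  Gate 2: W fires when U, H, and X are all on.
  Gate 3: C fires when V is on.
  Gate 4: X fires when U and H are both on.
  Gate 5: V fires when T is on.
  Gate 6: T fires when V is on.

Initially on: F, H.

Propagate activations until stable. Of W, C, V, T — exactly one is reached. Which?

F is on, so U fires (Gate 1).
U and H are on, so X fires (Gate 4).
Gate 2: U, H, and X on → W on.
V would need T (Gate 5), but T never turns on. T would need V (Gate 6), but V never turns on. C would need V (Gate 3), but V never turns on.

W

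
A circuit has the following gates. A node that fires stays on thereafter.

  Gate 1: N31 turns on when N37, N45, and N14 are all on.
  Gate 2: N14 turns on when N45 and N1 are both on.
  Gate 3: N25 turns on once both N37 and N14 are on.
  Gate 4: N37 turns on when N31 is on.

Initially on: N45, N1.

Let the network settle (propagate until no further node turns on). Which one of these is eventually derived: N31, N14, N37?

Gate 2: N45 and N1 on → N14 on.
N37 would need N31 (Gate 4), but N31 never turns on. N31 would need N37, N45, and N14 (Gate 1), but N37 never turns on.

N14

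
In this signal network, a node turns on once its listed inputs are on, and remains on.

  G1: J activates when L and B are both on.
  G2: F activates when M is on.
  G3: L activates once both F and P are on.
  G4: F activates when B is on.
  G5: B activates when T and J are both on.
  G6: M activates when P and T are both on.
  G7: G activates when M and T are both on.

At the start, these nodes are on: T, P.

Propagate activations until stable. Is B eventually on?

No

B would need T and J (G5), but J never turns on.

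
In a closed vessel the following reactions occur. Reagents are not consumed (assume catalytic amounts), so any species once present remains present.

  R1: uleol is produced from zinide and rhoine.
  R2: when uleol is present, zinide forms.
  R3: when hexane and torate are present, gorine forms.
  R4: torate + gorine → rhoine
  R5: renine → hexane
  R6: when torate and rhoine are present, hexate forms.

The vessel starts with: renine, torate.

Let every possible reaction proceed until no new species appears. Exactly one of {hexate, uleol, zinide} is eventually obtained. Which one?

renine present → hexane forms (R5).
hexane and torate present → gorine forms (R3).
torate and gorine present → rhoine forms (R4).
torate and rhoine present → hexate forms (R6).
zinide would need uleol (R2), but uleol never forms. uleol would need zinide and rhoine (R1), but zinide never forms.

hexate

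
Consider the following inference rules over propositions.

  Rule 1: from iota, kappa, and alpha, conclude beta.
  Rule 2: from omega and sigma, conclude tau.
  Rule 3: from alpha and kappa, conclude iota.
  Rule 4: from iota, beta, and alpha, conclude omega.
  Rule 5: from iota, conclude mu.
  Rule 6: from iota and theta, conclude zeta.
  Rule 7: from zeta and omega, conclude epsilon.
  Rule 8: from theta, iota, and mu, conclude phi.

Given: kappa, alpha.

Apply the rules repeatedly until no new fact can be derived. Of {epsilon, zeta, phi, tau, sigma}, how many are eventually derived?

0

epsilon would need zeta and omega (Rule 7), but zeta is never established.
zeta would need iota and theta (Rule 6), but theta is never established.
phi would need theta, iota, and mu (Rule 8), but theta is never established.
tau would need omega and sigma (Rule 2), but sigma is never established.
No rule produces sigma, and it is not given.
None of the 5 are reached.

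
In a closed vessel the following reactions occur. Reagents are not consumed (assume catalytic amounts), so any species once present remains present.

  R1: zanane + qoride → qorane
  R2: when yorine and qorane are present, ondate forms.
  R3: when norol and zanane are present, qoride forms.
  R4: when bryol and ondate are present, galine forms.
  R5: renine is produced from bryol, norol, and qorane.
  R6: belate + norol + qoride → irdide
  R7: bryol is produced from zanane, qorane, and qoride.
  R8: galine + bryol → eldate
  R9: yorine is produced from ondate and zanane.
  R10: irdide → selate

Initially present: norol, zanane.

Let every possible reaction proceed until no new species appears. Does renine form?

Yes

norol and zanane present → qoride forms (R3).
zanane and qoride present → qorane forms (R1).
zanane, qorane, and qoride present → bryol forms (R7).
bryol, norol, and qorane present → renine forms (R5).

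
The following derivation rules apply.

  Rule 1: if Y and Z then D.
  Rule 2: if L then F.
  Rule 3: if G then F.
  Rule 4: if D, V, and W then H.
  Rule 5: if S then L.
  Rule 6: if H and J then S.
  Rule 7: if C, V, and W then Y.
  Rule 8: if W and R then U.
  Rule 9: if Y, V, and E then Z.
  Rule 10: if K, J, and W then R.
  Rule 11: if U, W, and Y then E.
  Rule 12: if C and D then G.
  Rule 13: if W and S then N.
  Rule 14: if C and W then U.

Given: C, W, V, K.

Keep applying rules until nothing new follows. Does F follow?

Yes

From C, V, and W, Rule 7 gives Y.
From C and W, Rule 14 gives U.
U, W, and Y hold, so E follows (Rule 11).
From Y, V, and E, Rule 9 gives Z.
Y and Z hold, so D follows (Rule 1).
C and D hold, so G follows (Rule 12).
G holds, so F follows (Rule 3).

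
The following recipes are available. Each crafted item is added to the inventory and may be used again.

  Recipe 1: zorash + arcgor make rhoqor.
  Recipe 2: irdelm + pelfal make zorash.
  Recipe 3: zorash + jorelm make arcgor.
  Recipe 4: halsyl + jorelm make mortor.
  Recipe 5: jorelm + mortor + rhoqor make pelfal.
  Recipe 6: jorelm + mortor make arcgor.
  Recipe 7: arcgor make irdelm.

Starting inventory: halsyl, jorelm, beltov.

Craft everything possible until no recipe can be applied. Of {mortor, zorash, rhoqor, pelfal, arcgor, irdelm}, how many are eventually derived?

3

halsyl + jorelm → mortor (Recipe 4).
Using Recipe 6, jorelm and mortor make arcgor.
arcgor → irdelm (Recipe 7).
mortor: reached.
zorash would need irdelm and pelfal (Recipe 2), but pelfal is never obtained.
rhoqor would need zorash and arcgor (Recipe 1), but zorash is never obtained.
pelfal would need jorelm, mortor, and rhoqor (Recipe 5), but rhoqor is never obtained.
arcgor: reached.
irdelm: reached.
Reached: mortor, arcgor, and irdelm — 3 of the 6.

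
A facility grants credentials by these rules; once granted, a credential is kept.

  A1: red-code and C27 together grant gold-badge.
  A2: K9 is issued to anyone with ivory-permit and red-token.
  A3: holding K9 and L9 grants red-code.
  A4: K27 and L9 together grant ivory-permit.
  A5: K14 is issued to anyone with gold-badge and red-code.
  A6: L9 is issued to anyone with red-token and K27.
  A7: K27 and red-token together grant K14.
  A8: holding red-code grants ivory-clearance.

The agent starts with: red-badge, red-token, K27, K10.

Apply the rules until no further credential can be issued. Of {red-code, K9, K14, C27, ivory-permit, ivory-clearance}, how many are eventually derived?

Holding red-token and K27 grants L9 (A6).
Holding K27 and red-token grants K14 (A7).
Holding K27 and L9 grants ivory-permit (A4).
Holding ivory-permit and red-token grants K9 (A2).
Holding K9 and L9 grants red-code (A3).
Holding red-code grants ivory-clearance (A8).
red-code: reached.
K9: reached.
K14: reached.
No rule produces C27, and it is not given.
ivory-permit: reached.
ivory-clearance: reached.
Reached: red-code, K9, K14, ivory-permit, and ivory-clearance — 5 of the 6.

5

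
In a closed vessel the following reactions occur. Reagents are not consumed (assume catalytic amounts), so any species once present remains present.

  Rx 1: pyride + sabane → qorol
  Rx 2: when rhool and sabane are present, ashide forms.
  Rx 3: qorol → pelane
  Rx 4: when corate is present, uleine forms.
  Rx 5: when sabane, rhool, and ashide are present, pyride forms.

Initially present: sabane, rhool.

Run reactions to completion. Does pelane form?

Yes

rhool and sabane present → ashide forms (Rx 2).
sabane, rhool, and ashide present → pyride forms (Rx 5).
pyride and sabane present → qorol forms (Rx 1).
qorol present → pelane forms (Rx 3).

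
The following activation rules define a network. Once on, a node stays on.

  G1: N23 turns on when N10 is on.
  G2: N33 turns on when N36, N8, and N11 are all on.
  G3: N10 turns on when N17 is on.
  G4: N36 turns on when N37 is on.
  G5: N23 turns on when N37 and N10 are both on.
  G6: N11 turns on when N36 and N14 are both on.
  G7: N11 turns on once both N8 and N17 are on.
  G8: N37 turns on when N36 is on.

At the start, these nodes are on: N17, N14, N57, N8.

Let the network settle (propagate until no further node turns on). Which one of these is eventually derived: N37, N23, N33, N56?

N23

N17 is on, so N10 turns on (G3).
G1: N10 on → N23 on.
N37 would need N36 (G8), but N36 never turns on. No rule produces N56, and it is not given. N33 would need N36, N8, and N11 (G2), but N36 never turns on.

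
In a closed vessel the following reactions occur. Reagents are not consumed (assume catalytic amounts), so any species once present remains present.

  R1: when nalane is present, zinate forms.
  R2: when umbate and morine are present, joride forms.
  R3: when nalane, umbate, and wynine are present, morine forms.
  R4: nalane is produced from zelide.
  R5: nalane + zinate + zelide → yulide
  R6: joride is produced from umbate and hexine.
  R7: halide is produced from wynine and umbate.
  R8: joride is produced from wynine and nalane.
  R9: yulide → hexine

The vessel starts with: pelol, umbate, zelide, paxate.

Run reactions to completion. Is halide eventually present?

halide would need wynine and umbate (R7), but wynine never forms.

No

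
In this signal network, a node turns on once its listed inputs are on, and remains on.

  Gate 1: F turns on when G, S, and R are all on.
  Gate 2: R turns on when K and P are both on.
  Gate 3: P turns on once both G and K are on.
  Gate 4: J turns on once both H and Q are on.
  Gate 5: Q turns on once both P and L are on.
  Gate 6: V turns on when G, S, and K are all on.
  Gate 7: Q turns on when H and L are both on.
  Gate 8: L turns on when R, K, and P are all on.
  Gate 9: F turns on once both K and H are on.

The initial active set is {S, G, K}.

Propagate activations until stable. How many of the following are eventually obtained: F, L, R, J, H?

Gate 3: G and K on → P on.
K and P are on, so R turns on (Gate 2).
R, K, and P are on, so L turns on (Gate 8).
G, S, and R are on, so F turns on (Gate 1).
F: reached.
L: reached.
R: reached.
J would need H and Q (Gate 4), but H never turns on.
No rule produces H, and it is not given.
Reached: F, L, and R — 3 of the 5.

3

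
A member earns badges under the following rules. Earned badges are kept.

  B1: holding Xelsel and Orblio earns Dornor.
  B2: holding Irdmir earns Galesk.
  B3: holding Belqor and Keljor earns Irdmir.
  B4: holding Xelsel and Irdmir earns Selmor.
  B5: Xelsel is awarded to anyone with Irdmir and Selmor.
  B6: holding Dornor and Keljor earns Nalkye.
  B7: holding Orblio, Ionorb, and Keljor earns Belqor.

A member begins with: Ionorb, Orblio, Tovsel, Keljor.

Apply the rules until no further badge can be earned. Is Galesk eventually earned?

With Orblio, Ionorb, and Keljor, Belqor is earned (B7).
With Belqor and Keljor, Irdmir is earned (B3).
With Irdmir, Galesk is earned (B2).

Yes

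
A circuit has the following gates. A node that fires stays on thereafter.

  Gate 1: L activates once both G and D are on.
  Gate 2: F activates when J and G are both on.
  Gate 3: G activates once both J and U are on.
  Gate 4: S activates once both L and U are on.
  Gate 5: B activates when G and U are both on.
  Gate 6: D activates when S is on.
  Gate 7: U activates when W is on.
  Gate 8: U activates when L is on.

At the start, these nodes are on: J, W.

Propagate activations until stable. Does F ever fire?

Gate 7: W on → U on.
Gate 3: J and U on → G on.
Gate 2: J and G on → F on.

Yes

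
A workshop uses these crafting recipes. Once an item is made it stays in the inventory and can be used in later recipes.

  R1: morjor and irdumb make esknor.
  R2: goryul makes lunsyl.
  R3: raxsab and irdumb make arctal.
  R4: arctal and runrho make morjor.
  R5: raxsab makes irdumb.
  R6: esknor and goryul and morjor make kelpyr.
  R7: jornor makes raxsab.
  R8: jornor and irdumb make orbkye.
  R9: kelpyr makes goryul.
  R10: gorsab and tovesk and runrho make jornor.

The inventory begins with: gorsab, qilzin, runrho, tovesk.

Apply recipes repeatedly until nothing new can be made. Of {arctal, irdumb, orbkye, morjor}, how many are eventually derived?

Using R10, gorsab, tovesk, and runrho make jornor.
jornor → raxsab (R7).
Using R5, raxsab makes irdumb.
raxsab and irdumb → arctal (R3).
Using R8, jornor and irdumb make orbkye.
Using R4, arctal and runrho make morjor.
arctal: reached.
irdumb: reached.
orbkye: reached.
morjor: reached.
All 4 are reached.

4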